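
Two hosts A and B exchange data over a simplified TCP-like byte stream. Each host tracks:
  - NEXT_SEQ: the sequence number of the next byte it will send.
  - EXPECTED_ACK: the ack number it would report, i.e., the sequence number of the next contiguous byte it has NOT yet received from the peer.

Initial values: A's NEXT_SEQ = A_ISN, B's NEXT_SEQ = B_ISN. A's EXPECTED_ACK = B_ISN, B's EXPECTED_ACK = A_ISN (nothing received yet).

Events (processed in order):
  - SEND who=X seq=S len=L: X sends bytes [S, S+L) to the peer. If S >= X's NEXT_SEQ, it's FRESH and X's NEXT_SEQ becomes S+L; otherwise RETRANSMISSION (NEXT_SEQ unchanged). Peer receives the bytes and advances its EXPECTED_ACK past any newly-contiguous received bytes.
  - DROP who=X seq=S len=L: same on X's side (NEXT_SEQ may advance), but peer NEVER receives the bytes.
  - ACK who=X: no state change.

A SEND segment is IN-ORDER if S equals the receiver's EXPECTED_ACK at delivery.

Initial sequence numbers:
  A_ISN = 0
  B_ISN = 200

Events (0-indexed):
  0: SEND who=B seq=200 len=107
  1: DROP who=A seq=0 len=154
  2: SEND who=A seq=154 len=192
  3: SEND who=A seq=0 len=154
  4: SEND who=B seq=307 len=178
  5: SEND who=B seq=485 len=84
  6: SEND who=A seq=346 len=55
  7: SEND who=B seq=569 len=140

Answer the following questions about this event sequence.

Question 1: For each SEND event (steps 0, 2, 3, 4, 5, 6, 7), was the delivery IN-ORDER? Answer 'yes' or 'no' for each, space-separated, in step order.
Step 0: SEND seq=200 -> in-order
Step 2: SEND seq=154 -> out-of-order
Step 3: SEND seq=0 -> in-order
Step 4: SEND seq=307 -> in-order
Step 5: SEND seq=485 -> in-order
Step 6: SEND seq=346 -> in-order
Step 7: SEND seq=569 -> in-order

Answer: yes no yes yes yes yes yes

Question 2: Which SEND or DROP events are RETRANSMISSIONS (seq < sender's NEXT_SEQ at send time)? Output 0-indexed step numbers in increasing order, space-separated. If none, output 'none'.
Step 0: SEND seq=200 -> fresh
Step 1: DROP seq=0 -> fresh
Step 2: SEND seq=154 -> fresh
Step 3: SEND seq=0 -> retransmit
Step 4: SEND seq=307 -> fresh
Step 5: SEND seq=485 -> fresh
Step 6: SEND seq=346 -> fresh
Step 7: SEND seq=569 -> fresh

Answer: 3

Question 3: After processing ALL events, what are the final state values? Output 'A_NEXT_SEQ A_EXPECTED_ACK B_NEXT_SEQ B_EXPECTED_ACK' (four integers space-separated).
After event 0: A_seq=0 A_ack=307 B_seq=307 B_ack=0
After event 1: A_seq=154 A_ack=307 B_seq=307 B_ack=0
After event 2: A_seq=346 A_ack=307 B_seq=307 B_ack=0
After event 3: A_seq=346 A_ack=307 B_seq=307 B_ack=346
After event 4: A_seq=346 A_ack=485 B_seq=485 B_ack=346
After event 5: A_seq=346 A_ack=569 B_seq=569 B_ack=346
After event 6: A_seq=401 A_ack=569 B_seq=569 B_ack=401
After event 7: A_seq=401 A_ack=709 B_seq=709 B_ack=401

Answer: 401 709 709 401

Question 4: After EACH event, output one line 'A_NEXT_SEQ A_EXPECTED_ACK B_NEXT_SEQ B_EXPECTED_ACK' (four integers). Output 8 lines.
0 307 307 0
154 307 307 0
346 307 307 0
346 307 307 346
346 485 485 346
346 569 569 346
401 569 569 401
401 709 709 401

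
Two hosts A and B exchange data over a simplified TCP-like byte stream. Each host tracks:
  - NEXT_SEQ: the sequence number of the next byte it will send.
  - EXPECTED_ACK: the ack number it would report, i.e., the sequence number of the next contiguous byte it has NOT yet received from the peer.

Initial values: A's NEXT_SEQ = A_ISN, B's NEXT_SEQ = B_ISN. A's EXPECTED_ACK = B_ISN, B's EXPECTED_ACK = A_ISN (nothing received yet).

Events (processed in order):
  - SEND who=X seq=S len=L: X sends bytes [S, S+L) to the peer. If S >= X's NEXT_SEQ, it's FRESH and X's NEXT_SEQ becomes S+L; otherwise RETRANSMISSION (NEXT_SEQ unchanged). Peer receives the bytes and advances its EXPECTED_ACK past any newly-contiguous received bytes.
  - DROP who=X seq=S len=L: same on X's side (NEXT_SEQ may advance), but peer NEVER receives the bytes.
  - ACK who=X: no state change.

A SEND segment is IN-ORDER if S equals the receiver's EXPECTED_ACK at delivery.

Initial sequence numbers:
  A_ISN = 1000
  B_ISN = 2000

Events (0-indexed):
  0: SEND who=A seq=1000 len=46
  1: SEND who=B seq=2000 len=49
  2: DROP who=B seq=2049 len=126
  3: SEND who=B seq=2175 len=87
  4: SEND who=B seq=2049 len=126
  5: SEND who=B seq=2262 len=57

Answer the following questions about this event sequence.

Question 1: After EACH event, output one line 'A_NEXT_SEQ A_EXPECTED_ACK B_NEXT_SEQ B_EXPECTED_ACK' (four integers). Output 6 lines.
1046 2000 2000 1046
1046 2049 2049 1046
1046 2049 2175 1046
1046 2049 2262 1046
1046 2262 2262 1046
1046 2319 2319 1046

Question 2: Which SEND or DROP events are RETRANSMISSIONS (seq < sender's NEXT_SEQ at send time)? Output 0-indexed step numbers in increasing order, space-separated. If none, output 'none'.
Step 0: SEND seq=1000 -> fresh
Step 1: SEND seq=2000 -> fresh
Step 2: DROP seq=2049 -> fresh
Step 3: SEND seq=2175 -> fresh
Step 4: SEND seq=2049 -> retransmit
Step 5: SEND seq=2262 -> fresh

Answer: 4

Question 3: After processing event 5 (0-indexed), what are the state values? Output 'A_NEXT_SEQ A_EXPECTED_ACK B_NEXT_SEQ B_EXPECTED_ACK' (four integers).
After event 0: A_seq=1046 A_ack=2000 B_seq=2000 B_ack=1046
After event 1: A_seq=1046 A_ack=2049 B_seq=2049 B_ack=1046
After event 2: A_seq=1046 A_ack=2049 B_seq=2175 B_ack=1046
After event 3: A_seq=1046 A_ack=2049 B_seq=2262 B_ack=1046
After event 4: A_seq=1046 A_ack=2262 B_seq=2262 B_ack=1046
After event 5: A_seq=1046 A_ack=2319 B_seq=2319 B_ack=1046

1046 2319 2319 1046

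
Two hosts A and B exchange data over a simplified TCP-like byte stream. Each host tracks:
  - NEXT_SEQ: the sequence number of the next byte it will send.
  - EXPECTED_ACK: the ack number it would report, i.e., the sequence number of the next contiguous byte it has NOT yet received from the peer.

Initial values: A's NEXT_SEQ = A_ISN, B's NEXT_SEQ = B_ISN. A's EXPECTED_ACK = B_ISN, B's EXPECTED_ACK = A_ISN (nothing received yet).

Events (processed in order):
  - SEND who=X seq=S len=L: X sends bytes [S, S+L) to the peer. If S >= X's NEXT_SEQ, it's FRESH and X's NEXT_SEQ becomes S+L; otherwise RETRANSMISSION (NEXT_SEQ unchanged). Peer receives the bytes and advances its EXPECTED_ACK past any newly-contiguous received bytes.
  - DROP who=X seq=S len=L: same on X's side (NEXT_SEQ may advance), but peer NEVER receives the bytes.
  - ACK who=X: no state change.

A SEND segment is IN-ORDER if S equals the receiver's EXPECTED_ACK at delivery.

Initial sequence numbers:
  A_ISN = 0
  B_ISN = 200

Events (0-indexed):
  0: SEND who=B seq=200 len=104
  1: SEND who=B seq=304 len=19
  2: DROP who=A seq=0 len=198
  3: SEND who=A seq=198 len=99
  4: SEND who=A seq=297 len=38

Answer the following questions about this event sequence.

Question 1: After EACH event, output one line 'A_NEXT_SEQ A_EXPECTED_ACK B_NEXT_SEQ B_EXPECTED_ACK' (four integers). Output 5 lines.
0 304 304 0
0 323 323 0
198 323 323 0
297 323 323 0
335 323 323 0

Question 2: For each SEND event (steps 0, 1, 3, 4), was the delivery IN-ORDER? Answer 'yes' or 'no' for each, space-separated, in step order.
Step 0: SEND seq=200 -> in-order
Step 1: SEND seq=304 -> in-order
Step 3: SEND seq=198 -> out-of-order
Step 4: SEND seq=297 -> out-of-order

Answer: yes yes no no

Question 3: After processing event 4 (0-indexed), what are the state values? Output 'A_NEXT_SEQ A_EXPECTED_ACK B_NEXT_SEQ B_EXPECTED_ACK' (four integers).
After event 0: A_seq=0 A_ack=304 B_seq=304 B_ack=0
After event 1: A_seq=0 A_ack=323 B_seq=323 B_ack=0
After event 2: A_seq=198 A_ack=323 B_seq=323 B_ack=0
After event 3: A_seq=297 A_ack=323 B_seq=323 B_ack=0
After event 4: A_seq=335 A_ack=323 B_seq=323 B_ack=0

335 323 323 0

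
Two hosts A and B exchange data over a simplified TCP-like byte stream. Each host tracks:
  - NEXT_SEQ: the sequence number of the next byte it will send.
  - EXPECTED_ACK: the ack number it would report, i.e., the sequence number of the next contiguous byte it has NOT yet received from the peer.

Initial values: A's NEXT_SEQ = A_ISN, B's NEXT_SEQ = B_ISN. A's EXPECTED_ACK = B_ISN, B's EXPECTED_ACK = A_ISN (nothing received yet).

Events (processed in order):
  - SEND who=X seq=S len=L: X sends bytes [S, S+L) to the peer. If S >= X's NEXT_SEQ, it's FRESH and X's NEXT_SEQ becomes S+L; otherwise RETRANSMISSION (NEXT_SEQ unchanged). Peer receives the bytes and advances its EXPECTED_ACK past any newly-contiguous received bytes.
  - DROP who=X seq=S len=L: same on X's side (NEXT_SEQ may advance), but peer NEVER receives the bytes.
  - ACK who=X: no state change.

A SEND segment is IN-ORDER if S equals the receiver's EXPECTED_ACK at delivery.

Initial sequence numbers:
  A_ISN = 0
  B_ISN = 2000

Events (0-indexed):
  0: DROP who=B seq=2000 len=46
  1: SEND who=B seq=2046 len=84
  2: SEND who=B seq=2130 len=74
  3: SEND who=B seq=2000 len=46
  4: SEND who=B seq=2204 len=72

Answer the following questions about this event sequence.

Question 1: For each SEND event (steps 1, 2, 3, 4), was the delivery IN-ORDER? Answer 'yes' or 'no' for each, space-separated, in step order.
Answer: no no yes yes

Derivation:
Step 1: SEND seq=2046 -> out-of-order
Step 2: SEND seq=2130 -> out-of-order
Step 3: SEND seq=2000 -> in-order
Step 4: SEND seq=2204 -> in-order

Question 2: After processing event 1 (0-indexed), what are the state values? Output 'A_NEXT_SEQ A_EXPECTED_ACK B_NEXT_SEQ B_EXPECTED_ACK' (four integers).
After event 0: A_seq=0 A_ack=2000 B_seq=2046 B_ack=0
After event 1: A_seq=0 A_ack=2000 B_seq=2130 B_ack=0

0 2000 2130 0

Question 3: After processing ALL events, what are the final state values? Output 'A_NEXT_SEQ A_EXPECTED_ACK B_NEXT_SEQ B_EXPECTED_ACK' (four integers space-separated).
After event 0: A_seq=0 A_ack=2000 B_seq=2046 B_ack=0
After event 1: A_seq=0 A_ack=2000 B_seq=2130 B_ack=0
After event 2: A_seq=0 A_ack=2000 B_seq=2204 B_ack=0
After event 3: A_seq=0 A_ack=2204 B_seq=2204 B_ack=0
After event 4: A_seq=0 A_ack=2276 B_seq=2276 B_ack=0

Answer: 0 2276 2276 0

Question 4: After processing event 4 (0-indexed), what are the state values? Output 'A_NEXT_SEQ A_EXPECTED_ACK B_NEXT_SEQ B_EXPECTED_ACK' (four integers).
After event 0: A_seq=0 A_ack=2000 B_seq=2046 B_ack=0
After event 1: A_seq=0 A_ack=2000 B_seq=2130 B_ack=0
After event 2: A_seq=0 A_ack=2000 B_seq=2204 B_ack=0
After event 3: A_seq=0 A_ack=2204 B_seq=2204 B_ack=0
After event 4: A_seq=0 A_ack=2276 B_seq=2276 B_ack=0

0 2276 2276 0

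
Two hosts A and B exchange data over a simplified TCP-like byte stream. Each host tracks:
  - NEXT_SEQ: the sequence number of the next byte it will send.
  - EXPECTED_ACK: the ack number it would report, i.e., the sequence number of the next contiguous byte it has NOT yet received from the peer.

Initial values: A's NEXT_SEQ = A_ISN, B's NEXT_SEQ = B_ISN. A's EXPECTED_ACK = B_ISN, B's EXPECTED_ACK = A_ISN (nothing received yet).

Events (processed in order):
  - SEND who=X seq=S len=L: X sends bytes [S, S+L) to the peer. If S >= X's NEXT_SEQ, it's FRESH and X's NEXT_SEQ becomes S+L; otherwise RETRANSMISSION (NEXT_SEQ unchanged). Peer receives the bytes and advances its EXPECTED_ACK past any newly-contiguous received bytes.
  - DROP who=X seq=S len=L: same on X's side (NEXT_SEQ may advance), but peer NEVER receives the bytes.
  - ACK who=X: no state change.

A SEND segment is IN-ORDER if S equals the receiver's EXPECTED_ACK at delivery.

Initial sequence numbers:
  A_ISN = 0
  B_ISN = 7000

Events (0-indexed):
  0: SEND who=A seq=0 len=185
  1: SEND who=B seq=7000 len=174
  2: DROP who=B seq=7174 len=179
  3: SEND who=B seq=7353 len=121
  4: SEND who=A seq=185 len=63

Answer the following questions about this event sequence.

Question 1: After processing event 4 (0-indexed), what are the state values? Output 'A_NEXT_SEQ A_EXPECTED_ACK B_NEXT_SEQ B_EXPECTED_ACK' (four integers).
After event 0: A_seq=185 A_ack=7000 B_seq=7000 B_ack=185
After event 1: A_seq=185 A_ack=7174 B_seq=7174 B_ack=185
After event 2: A_seq=185 A_ack=7174 B_seq=7353 B_ack=185
After event 3: A_seq=185 A_ack=7174 B_seq=7474 B_ack=185
After event 4: A_seq=248 A_ack=7174 B_seq=7474 B_ack=248

248 7174 7474 248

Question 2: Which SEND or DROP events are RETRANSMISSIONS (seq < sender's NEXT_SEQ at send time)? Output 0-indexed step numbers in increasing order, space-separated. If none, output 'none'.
Step 0: SEND seq=0 -> fresh
Step 1: SEND seq=7000 -> fresh
Step 2: DROP seq=7174 -> fresh
Step 3: SEND seq=7353 -> fresh
Step 4: SEND seq=185 -> fresh

Answer: none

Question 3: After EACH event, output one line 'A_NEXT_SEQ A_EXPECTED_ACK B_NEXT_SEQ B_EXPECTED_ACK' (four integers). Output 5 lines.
185 7000 7000 185
185 7174 7174 185
185 7174 7353 185
185 7174 7474 185
248 7174 7474 248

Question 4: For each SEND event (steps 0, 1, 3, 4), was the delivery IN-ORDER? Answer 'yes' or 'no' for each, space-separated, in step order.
Step 0: SEND seq=0 -> in-order
Step 1: SEND seq=7000 -> in-order
Step 3: SEND seq=7353 -> out-of-order
Step 4: SEND seq=185 -> in-order

Answer: yes yes no yes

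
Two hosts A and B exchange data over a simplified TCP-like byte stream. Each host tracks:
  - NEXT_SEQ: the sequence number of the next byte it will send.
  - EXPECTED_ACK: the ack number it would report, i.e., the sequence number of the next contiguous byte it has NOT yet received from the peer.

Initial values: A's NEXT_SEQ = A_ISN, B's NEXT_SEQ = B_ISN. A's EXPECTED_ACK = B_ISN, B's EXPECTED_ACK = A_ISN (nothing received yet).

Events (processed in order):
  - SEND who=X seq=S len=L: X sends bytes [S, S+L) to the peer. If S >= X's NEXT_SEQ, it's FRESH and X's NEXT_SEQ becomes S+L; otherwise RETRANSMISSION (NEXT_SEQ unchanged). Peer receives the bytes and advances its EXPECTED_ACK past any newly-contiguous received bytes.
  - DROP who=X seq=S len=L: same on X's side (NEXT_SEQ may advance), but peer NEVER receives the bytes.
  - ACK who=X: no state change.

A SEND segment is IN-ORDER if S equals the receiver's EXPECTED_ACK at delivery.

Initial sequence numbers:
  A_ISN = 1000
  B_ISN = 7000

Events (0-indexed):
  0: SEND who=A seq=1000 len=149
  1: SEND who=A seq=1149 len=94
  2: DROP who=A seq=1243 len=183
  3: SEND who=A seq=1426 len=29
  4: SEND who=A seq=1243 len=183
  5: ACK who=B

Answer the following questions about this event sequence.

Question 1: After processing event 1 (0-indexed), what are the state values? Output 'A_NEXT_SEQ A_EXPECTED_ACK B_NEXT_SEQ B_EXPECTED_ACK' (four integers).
After event 0: A_seq=1149 A_ack=7000 B_seq=7000 B_ack=1149
After event 1: A_seq=1243 A_ack=7000 B_seq=7000 B_ack=1243

1243 7000 7000 1243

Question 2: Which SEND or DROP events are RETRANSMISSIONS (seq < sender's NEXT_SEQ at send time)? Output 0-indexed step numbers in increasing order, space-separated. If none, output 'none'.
Step 0: SEND seq=1000 -> fresh
Step 1: SEND seq=1149 -> fresh
Step 2: DROP seq=1243 -> fresh
Step 3: SEND seq=1426 -> fresh
Step 4: SEND seq=1243 -> retransmit

Answer: 4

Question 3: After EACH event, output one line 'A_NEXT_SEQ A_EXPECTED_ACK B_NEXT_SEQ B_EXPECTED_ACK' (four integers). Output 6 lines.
1149 7000 7000 1149
1243 7000 7000 1243
1426 7000 7000 1243
1455 7000 7000 1243
1455 7000 7000 1455
1455 7000 7000 1455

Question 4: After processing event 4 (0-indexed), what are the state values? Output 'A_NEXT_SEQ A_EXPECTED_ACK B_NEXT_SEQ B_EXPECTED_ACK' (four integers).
After event 0: A_seq=1149 A_ack=7000 B_seq=7000 B_ack=1149
After event 1: A_seq=1243 A_ack=7000 B_seq=7000 B_ack=1243
After event 2: A_seq=1426 A_ack=7000 B_seq=7000 B_ack=1243
After event 3: A_seq=1455 A_ack=7000 B_seq=7000 B_ack=1243
After event 4: A_seq=1455 A_ack=7000 B_seq=7000 B_ack=1455

1455 7000 7000 1455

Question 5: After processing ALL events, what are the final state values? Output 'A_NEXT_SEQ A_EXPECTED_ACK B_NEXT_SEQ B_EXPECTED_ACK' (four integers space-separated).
After event 0: A_seq=1149 A_ack=7000 B_seq=7000 B_ack=1149
After event 1: A_seq=1243 A_ack=7000 B_seq=7000 B_ack=1243
After event 2: A_seq=1426 A_ack=7000 B_seq=7000 B_ack=1243
After event 3: A_seq=1455 A_ack=7000 B_seq=7000 B_ack=1243
After event 4: A_seq=1455 A_ack=7000 B_seq=7000 B_ack=1455
After event 5: A_seq=1455 A_ack=7000 B_seq=7000 B_ack=1455

Answer: 1455 7000 7000 1455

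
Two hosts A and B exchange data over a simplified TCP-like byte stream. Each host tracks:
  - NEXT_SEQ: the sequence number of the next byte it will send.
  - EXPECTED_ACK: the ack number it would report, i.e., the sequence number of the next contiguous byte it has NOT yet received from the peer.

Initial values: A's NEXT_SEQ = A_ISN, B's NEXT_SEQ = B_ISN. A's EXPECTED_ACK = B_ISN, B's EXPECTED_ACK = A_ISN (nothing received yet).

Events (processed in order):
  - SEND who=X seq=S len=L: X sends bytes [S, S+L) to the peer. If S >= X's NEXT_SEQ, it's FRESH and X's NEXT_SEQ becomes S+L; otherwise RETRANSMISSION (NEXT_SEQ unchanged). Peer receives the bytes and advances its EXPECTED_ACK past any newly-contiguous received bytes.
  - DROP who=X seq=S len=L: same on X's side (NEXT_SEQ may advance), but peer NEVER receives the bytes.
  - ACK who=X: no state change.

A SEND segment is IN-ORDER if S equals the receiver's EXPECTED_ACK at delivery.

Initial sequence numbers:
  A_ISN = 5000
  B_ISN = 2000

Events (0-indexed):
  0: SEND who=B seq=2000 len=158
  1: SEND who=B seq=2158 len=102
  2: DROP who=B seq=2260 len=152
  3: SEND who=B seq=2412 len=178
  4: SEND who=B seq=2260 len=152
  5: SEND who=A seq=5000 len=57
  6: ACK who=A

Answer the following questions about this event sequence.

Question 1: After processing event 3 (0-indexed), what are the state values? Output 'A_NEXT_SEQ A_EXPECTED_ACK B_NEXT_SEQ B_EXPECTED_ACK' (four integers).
After event 0: A_seq=5000 A_ack=2158 B_seq=2158 B_ack=5000
After event 1: A_seq=5000 A_ack=2260 B_seq=2260 B_ack=5000
After event 2: A_seq=5000 A_ack=2260 B_seq=2412 B_ack=5000
After event 3: A_seq=5000 A_ack=2260 B_seq=2590 B_ack=5000

5000 2260 2590 5000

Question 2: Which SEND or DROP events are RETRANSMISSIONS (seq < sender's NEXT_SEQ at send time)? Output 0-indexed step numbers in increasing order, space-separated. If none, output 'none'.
Step 0: SEND seq=2000 -> fresh
Step 1: SEND seq=2158 -> fresh
Step 2: DROP seq=2260 -> fresh
Step 3: SEND seq=2412 -> fresh
Step 4: SEND seq=2260 -> retransmit
Step 5: SEND seq=5000 -> fresh

Answer: 4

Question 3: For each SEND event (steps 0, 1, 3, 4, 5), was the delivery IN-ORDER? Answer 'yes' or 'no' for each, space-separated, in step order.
Answer: yes yes no yes yes

Derivation:
Step 0: SEND seq=2000 -> in-order
Step 1: SEND seq=2158 -> in-order
Step 3: SEND seq=2412 -> out-of-order
Step 4: SEND seq=2260 -> in-order
Step 5: SEND seq=5000 -> in-order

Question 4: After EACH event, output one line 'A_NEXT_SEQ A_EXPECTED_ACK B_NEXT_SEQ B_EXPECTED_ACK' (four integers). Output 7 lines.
5000 2158 2158 5000
5000 2260 2260 5000
5000 2260 2412 5000
5000 2260 2590 5000
5000 2590 2590 5000
5057 2590 2590 5057
5057 2590 2590 5057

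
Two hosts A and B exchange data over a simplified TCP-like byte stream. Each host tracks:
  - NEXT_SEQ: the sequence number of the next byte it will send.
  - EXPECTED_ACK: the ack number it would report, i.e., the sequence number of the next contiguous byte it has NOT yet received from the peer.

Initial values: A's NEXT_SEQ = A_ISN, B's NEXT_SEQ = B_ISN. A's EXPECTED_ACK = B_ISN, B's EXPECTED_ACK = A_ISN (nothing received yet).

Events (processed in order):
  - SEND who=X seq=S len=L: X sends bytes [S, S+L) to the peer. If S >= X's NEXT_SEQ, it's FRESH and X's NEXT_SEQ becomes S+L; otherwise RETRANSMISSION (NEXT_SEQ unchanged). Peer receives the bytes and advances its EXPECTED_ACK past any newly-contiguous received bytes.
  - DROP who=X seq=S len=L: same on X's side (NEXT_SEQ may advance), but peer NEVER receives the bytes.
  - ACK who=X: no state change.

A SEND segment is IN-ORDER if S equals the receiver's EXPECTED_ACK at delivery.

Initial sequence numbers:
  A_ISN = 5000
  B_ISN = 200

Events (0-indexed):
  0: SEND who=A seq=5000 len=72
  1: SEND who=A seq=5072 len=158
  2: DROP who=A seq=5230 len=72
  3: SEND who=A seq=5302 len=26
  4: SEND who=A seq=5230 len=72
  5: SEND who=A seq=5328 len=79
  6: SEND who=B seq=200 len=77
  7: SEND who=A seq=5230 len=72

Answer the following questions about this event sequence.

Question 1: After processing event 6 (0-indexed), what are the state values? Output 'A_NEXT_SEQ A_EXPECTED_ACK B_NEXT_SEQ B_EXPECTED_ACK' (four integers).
After event 0: A_seq=5072 A_ack=200 B_seq=200 B_ack=5072
After event 1: A_seq=5230 A_ack=200 B_seq=200 B_ack=5230
After event 2: A_seq=5302 A_ack=200 B_seq=200 B_ack=5230
After event 3: A_seq=5328 A_ack=200 B_seq=200 B_ack=5230
After event 4: A_seq=5328 A_ack=200 B_seq=200 B_ack=5328
After event 5: A_seq=5407 A_ack=200 B_seq=200 B_ack=5407
After event 6: A_seq=5407 A_ack=277 B_seq=277 B_ack=5407

5407 277 277 5407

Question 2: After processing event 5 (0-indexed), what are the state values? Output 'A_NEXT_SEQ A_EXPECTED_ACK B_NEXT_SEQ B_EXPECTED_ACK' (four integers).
After event 0: A_seq=5072 A_ack=200 B_seq=200 B_ack=5072
After event 1: A_seq=5230 A_ack=200 B_seq=200 B_ack=5230
After event 2: A_seq=5302 A_ack=200 B_seq=200 B_ack=5230
After event 3: A_seq=5328 A_ack=200 B_seq=200 B_ack=5230
After event 4: A_seq=5328 A_ack=200 B_seq=200 B_ack=5328
After event 5: A_seq=5407 A_ack=200 B_seq=200 B_ack=5407

5407 200 200 5407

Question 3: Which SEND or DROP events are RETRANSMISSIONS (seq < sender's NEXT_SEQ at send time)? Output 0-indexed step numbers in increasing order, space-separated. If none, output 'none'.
Step 0: SEND seq=5000 -> fresh
Step 1: SEND seq=5072 -> fresh
Step 2: DROP seq=5230 -> fresh
Step 3: SEND seq=5302 -> fresh
Step 4: SEND seq=5230 -> retransmit
Step 5: SEND seq=5328 -> fresh
Step 6: SEND seq=200 -> fresh
Step 7: SEND seq=5230 -> retransmit

Answer: 4 7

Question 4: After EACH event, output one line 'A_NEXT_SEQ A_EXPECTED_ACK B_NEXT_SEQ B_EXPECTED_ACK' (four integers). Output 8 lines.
5072 200 200 5072
5230 200 200 5230
5302 200 200 5230
5328 200 200 5230
5328 200 200 5328
5407 200 200 5407
5407 277 277 5407
5407 277 277 5407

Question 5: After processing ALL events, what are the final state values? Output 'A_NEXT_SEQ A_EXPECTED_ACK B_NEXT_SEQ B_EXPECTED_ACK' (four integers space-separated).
Answer: 5407 277 277 5407

Derivation:
After event 0: A_seq=5072 A_ack=200 B_seq=200 B_ack=5072
After event 1: A_seq=5230 A_ack=200 B_seq=200 B_ack=5230
After event 2: A_seq=5302 A_ack=200 B_seq=200 B_ack=5230
After event 3: A_seq=5328 A_ack=200 B_seq=200 B_ack=5230
After event 4: A_seq=5328 A_ack=200 B_seq=200 B_ack=5328
After event 5: A_seq=5407 A_ack=200 B_seq=200 B_ack=5407
After event 6: A_seq=5407 A_ack=277 B_seq=277 B_ack=5407
After event 7: A_seq=5407 A_ack=277 B_seq=277 B_ack=5407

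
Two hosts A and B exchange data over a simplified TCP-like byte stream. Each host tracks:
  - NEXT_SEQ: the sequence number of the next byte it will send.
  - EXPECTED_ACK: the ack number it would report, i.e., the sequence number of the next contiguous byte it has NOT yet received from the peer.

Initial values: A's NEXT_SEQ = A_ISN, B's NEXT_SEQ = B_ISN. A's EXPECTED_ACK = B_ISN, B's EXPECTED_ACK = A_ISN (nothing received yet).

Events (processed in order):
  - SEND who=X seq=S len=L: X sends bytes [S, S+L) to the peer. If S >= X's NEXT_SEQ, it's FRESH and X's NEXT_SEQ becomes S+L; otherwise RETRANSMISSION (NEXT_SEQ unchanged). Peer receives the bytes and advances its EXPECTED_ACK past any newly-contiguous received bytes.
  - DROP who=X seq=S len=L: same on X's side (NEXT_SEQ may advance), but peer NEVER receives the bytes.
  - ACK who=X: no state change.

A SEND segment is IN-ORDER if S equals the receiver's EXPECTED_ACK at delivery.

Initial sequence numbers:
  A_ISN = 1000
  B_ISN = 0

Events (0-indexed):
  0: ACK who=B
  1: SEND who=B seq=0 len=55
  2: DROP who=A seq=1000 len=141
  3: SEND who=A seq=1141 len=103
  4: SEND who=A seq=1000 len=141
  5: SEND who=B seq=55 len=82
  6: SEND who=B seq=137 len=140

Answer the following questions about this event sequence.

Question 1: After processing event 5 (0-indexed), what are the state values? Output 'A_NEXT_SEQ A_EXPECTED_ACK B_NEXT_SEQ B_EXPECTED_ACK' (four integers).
After event 0: A_seq=1000 A_ack=0 B_seq=0 B_ack=1000
After event 1: A_seq=1000 A_ack=55 B_seq=55 B_ack=1000
After event 2: A_seq=1141 A_ack=55 B_seq=55 B_ack=1000
After event 3: A_seq=1244 A_ack=55 B_seq=55 B_ack=1000
After event 4: A_seq=1244 A_ack=55 B_seq=55 B_ack=1244
After event 5: A_seq=1244 A_ack=137 B_seq=137 B_ack=1244

1244 137 137 1244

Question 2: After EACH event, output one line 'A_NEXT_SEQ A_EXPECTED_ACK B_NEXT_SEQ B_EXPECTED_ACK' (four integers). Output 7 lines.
1000 0 0 1000
1000 55 55 1000
1141 55 55 1000
1244 55 55 1000
1244 55 55 1244
1244 137 137 1244
1244 277 277 1244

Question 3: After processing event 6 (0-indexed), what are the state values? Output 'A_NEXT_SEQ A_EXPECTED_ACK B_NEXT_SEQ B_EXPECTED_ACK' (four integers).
After event 0: A_seq=1000 A_ack=0 B_seq=0 B_ack=1000
After event 1: A_seq=1000 A_ack=55 B_seq=55 B_ack=1000
After event 2: A_seq=1141 A_ack=55 B_seq=55 B_ack=1000
After event 3: A_seq=1244 A_ack=55 B_seq=55 B_ack=1000
After event 4: A_seq=1244 A_ack=55 B_seq=55 B_ack=1244
After event 5: A_seq=1244 A_ack=137 B_seq=137 B_ack=1244
After event 6: A_seq=1244 A_ack=277 B_seq=277 B_ack=1244

1244 277 277 1244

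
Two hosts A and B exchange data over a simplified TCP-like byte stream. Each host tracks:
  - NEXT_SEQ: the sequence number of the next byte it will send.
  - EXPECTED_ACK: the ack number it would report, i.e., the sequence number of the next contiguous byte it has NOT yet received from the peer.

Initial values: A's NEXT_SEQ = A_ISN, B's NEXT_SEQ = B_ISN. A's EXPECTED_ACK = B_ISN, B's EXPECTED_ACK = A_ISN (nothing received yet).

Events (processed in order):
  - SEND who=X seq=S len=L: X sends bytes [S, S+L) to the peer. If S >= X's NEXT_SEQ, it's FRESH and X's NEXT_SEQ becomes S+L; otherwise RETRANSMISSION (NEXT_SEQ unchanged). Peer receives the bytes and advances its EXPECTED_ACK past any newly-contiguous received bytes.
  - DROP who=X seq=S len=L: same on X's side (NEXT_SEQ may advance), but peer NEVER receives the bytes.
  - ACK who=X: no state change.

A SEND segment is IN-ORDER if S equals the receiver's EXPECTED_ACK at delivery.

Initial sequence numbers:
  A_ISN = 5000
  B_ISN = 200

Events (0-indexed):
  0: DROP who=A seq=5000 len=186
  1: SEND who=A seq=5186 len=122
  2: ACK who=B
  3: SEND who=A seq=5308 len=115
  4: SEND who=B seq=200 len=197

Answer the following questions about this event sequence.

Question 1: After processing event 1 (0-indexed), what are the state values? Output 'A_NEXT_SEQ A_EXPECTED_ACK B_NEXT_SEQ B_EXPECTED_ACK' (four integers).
After event 0: A_seq=5186 A_ack=200 B_seq=200 B_ack=5000
After event 1: A_seq=5308 A_ack=200 B_seq=200 B_ack=5000

5308 200 200 5000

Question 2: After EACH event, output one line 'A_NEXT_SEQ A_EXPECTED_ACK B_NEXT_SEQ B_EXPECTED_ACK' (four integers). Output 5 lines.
5186 200 200 5000
5308 200 200 5000
5308 200 200 5000
5423 200 200 5000
5423 397 397 5000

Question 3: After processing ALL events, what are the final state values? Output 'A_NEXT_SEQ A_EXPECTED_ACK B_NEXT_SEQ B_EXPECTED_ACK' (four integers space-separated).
After event 0: A_seq=5186 A_ack=200 B_seq=200 B_ack=5000
After event 1: A_seq=5308 A_ack=200 B_seq=200 B_ack=5000
After event 2: A_seq=5308 A_ack=200 B_seq=200 B_ack=5000
After event 3: A_seq=5423 A_ack=200 B_seq=200 B_ack=5000
After event 4: A_seq=5423 A_ack=397 B_seq=397 B_ack=5000

Answer: 5423 397 397 5000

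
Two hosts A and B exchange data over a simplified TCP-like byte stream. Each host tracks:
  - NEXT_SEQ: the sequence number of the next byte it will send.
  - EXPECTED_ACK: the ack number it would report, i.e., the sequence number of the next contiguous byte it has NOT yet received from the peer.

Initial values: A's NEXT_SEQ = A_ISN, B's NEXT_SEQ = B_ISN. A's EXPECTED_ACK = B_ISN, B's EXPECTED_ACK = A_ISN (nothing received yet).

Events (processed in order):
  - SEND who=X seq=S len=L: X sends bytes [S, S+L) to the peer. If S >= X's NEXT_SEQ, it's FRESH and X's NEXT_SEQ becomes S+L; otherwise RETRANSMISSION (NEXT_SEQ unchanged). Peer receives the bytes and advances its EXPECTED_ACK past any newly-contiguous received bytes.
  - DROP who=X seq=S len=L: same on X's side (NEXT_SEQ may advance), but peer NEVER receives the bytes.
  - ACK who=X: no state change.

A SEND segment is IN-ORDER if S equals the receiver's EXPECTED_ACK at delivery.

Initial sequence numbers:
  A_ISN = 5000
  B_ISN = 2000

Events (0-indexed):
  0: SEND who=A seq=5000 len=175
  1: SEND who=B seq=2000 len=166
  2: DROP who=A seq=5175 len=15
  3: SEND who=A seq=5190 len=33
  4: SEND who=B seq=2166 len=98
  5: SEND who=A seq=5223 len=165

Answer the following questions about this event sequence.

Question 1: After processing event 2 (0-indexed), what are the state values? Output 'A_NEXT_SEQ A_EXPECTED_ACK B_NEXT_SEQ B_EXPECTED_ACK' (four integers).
After event 0: A_seq=5175 A_ack=2000 B_seq=2000 B_ack=5175
After event 1: A_seq=5175 A_ack=2166 B_seq=2166 B_ack=5175
After event 2: A_seq=5190 A_ack=2166 B_seq=2166 B_ack=5175

5190 2166 2166 5175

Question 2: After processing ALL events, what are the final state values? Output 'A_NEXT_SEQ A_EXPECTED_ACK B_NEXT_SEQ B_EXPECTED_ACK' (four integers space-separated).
After event 0: A_seq=5175 A_ack=2000 B_seq=2000 B_ack=5175
After event 1: A_seq=5175 A_ack=2166 B_seq=2166 B_ack=5175
After event 2: A_seq=5190 A_ack=2166 B_seq=2166 B_ack=5175
After event 3: A_seq=5223 A_ack=2166 B_seq=2166 B_ack=5175
After event 4: A_seq=5223 A_ack=2264 B_seq=2264 B_ack=5175
After event 5: A_seq=5388 A_ack=2264 B_seq=2264 B_ack=5175

Answer: 5388 2264 2264 5175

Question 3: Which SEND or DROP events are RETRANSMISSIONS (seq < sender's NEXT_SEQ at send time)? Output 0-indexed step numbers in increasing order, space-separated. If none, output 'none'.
Answer: none

Derivation:
Step 0: SEND seq=5000 -> fresh
Step 1: SEND seq=2000 -> fresh
Step 2: DROP seq=5175 -> fresh
Step 3: SEND seq=5190 -> fresh
Step 4: SEND seq=2166 -> fresh
Step 5: SEND seq=5223 -> fresh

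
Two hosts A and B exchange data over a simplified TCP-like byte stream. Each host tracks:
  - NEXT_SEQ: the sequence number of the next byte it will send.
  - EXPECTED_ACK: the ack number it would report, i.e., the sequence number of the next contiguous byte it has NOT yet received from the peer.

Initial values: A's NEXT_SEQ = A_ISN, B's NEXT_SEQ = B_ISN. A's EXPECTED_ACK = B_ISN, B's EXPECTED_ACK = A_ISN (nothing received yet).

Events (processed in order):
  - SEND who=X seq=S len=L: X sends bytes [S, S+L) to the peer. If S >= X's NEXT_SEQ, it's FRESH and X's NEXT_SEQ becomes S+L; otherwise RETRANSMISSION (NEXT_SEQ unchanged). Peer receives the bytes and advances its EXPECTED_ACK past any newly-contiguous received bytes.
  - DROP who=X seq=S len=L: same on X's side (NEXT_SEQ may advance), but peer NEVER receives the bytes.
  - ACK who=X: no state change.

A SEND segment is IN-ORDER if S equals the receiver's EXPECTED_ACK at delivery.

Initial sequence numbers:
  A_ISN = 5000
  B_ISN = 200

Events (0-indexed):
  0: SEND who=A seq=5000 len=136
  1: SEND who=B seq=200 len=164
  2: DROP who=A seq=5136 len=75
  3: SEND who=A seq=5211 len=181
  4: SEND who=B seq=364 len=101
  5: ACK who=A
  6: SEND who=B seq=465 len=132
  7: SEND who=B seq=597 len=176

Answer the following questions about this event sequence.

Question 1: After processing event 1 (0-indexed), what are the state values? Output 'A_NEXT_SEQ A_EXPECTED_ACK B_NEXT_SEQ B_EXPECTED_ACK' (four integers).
After event 0: A_seq=5136 A_ack=200 B_seq=200 B_ack=5136
After event 1: A_seq=5136 A_ack=364 B_seq=364 B_ack=5136

5136 364 364 5136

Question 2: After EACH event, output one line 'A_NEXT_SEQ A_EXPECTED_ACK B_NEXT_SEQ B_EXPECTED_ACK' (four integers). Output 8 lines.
5136 200 200 5136
5136 364 364 5136
5211 364 364 5136
5392 364 364 5136
5392 465 465 5136
5392 465 465 5136
5392 597 597 5136
5392 773 773 5136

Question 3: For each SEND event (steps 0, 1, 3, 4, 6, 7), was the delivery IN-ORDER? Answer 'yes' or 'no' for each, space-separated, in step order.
Answer: yes yes no yes yes yes

Derivation:
Step 0: SEND seq=5000 -> in-order
Step 1: SEND seq=200 -> in-order
Step 3: SEND seq=5211 -> out-of-order
Step 4: SEND seq=364 -> in-order
Step 6: SEND seq=465 -> in-order
Step 7: SEND seq=597 -> in-order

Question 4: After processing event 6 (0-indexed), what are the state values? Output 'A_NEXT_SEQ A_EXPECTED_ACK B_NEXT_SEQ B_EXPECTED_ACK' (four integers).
After event 0: A_seq=5136 A_ack=200 B_seq=200 B_ack=5136
After event 1: A_seq=5136 A_ack=364 B_seq=364 B_ack=5136
After event 2: A_seq=5211 A_ack=364 B_seq=364 B_ack=5136
After event 3: A_seq=5392 A_ack=364 B_seq=364 B_ack=5136
After event 4: A_seq=5392 A_ack=465 B_seq=465 B_ack=5136
After event 5: A_seq=5392 A_ack=465 B_seq=465 B_ack=5136
After event 6: A_seq=5392 A_ack=597 B_seq=597 B_ack=5136

5392 597 597 5136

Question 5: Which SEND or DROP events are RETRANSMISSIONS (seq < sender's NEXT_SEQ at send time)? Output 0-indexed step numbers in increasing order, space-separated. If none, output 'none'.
Step 0: SEND seq=5000 -> fresh
Step 1: SEND seq=200 -> fresh
Step 2: DROP seq=5136 -> fresh
Step 3: SEND seq=5211 -> fresh
Step 4: SEND seq=364 -> fresh
Step 6: SEND seq=465 -> fresh
Step 7: SEND seq=597 -> fresh

Answer: none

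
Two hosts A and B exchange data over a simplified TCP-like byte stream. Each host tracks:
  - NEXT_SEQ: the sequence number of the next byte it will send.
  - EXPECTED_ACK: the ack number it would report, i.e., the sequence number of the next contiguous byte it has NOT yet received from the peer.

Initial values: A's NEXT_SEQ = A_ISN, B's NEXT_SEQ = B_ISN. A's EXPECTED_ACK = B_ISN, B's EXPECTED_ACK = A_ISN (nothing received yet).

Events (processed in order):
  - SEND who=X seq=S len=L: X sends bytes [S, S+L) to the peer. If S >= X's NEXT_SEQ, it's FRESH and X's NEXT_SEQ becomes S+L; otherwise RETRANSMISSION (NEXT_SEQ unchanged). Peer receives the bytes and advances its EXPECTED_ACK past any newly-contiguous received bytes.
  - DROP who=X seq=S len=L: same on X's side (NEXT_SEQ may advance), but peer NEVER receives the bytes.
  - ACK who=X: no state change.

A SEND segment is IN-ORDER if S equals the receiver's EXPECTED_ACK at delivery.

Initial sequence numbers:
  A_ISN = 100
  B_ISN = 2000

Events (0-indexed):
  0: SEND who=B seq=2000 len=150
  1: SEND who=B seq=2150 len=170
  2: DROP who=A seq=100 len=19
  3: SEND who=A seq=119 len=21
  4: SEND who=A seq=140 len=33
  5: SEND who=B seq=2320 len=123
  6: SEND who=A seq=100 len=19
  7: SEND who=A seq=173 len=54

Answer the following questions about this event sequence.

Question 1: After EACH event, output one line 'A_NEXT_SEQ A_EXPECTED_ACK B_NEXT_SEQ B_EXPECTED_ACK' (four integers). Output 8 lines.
100 2150 2150 100
100 2320 2320 100
119 2320 2320 100
140 2320 2320 100
173 2320 2320 100
173 2443 2443 100
173 2443 2443 173
227 2443 2443 227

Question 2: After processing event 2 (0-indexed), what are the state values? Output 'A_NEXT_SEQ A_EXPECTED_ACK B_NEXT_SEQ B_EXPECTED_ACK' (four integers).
After event 0: A_seq=100 A_ack=2150 B_seq=2150 B_ack=100
After event 1: A_seq=100 A_ack=2320 B_seq=2320 B_ack=100
After event 2: A_seq=119 A_ack=2320 B_seq=2320 B_ack=100

119 2320 2320 100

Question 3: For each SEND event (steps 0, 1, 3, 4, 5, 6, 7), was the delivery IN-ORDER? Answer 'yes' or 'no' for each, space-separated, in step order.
Step 0: SEND seq=2000 -> in-order
Step 1: SEND seq=2150 -> in-order
Step 3: SEND seq=119 -> out-of-order
Step 4: SEND seq=140 -> out-of-order
Step 5: SEND seq=2320 -> in-order
Step 6: SEND seq=100 -> in-order
Step 7: SEND seq=173 -> in-order

Answer: yes yes no no yes yes yes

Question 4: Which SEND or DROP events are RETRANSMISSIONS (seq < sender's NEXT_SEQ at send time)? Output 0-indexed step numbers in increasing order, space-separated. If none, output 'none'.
Step 0: SEND seq=2000 -> fresh
Step 1: SEND seq=2150 -> fresh
Step 2: DROP seq=100 -> fresh
Step 3: SEND seq=119 -> fresh
Step 4: SEND seq=140 -> fresh
Step 5: SEND seq=2320 -> fresh
Step 6: SEND seq=100 -> retransmit
Step 7: SEND seq=173 -> fresh

Answer: 6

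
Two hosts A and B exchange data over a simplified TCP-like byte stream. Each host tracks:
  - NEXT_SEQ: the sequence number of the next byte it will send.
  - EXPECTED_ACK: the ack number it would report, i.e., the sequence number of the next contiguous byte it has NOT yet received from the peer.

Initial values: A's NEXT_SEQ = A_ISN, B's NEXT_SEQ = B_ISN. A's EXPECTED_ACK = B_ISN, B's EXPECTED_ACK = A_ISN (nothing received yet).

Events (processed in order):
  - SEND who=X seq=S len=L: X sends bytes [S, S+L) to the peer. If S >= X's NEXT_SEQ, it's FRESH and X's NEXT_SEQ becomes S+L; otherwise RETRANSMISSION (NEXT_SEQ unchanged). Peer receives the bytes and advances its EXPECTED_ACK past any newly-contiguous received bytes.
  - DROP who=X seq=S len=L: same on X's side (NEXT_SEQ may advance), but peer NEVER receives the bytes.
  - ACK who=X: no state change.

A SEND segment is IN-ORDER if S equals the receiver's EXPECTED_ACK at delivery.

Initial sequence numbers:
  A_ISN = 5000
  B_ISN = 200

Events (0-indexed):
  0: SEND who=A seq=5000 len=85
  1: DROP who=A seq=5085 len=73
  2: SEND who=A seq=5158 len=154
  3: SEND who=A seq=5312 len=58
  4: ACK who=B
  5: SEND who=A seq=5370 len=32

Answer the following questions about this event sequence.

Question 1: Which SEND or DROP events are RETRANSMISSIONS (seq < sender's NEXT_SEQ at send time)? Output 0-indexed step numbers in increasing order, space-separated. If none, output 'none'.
Answer: none

Derivation:
Step 0: SEND seq=5000 -> fresh
Step 1: DROP seq=5085 -> fresh
Step 2: SEND seq=5158 -> fresh
Step 3: SEND seq=5312 -> fresh
Step 5: SEND seq=5370 -> fresh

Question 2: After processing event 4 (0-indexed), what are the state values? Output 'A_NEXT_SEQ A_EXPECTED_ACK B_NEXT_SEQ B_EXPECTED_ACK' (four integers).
After event 0: A_seq=5085 A_ack=200 B_seq=200 B_ack=5085
After event 1: A_seq=5158 A_ack=200 B_seq=200 B_ack=5085
After event 2: A_seq=5312 A_ack=200 B_seq=200 B_ack=5085
After event 3: A_seq=5370 A_ack=200 B_seq=200 B_ack=5085
After event 4: A_seq=5370 A_ack=200 B_seq=200 B_ack=5085

5370 200 200 5085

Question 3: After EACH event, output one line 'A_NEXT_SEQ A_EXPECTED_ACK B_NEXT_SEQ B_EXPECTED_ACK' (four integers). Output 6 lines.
5085 200 200 5085
5158 200 200 5085
5312 200 200 5085
5370 200 200 5085
5370 200 200 5085
5402 200 200 5085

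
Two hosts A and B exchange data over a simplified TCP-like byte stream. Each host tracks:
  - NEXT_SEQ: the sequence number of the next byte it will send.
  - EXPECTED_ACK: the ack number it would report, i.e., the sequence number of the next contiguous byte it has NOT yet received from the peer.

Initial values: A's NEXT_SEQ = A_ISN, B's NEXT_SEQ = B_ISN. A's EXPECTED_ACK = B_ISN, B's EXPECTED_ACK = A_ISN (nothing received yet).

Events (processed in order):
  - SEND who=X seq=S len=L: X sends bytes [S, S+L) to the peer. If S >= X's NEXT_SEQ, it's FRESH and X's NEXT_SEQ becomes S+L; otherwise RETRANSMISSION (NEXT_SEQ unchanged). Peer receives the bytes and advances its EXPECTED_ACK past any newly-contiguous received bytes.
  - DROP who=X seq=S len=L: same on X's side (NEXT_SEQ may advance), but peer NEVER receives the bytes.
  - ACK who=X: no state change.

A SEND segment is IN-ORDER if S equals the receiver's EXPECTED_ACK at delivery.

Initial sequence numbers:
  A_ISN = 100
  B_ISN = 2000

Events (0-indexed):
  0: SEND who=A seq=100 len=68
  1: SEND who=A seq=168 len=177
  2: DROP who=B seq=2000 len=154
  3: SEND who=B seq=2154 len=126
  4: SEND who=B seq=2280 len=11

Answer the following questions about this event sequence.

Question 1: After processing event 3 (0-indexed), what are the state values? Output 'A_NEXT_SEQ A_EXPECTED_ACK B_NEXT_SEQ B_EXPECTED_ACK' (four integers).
After event 0: A_seq=168 A_ack=2000 B_seq=2000 B_ack=168
After event 1: A_seq=345 A_ack=2000 B_seq=2000 B_ack=345
After event 2: A_seq=345 A_ack=2000 B_seq=2154 B_ack=345
After event 3: A_seq=345 A_ack=2000 B_seq=2280 B_ack=345

345 2000 2280 345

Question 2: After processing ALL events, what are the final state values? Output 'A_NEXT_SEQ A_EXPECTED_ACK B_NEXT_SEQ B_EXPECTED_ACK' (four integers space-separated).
Answer: 345 2000 2291 345

Derivation:
After event 0: A_seq=168 A_ack=2000 B_seq=2000 B_ack=168
After event 1: A_seq=345 A_ack=2000 B_seq=2000 B_ack=345
After event 2: A_seq=345 A_ack=2000 B_seq=2154 B_ack=345
After event 3: A_seq=345 A_ack=2000 B_seq=2280 B_ack=345
After event 4: A_seq=345 A_ack=2000 B_seq=2291 B_ack=345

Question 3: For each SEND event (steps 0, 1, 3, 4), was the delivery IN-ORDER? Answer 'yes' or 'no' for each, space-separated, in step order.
Step 0: SEND seq=100 -> in-order
Step 1: SEND seq=168 -> in-order
Step 3: SEND seq=2154 -> out-of-order
Step 4: SEND seq=2280 -> out-of-order

Answer: yes yes no no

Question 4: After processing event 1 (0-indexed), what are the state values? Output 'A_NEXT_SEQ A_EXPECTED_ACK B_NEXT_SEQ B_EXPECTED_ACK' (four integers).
After event 0: A_seq=168 A_ack=2000 B_seq=2000 B_ack=168
After event 1: A_seq=345 A_ack=2000 B_seq=2000 B_ack=345

345 2000 2000 345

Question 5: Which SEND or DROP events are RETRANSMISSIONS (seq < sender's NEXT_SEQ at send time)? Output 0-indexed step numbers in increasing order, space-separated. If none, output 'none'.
Step 0: SEND seq=100 -> fresh
Step 1: SEND seq=168 -> fresh
Step 2: DROP seq=2000 -> fresh
Step 3: SEND seq=2154 -> fresh
Step 4: SEND seq=2280 -> fresh

Answer: none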